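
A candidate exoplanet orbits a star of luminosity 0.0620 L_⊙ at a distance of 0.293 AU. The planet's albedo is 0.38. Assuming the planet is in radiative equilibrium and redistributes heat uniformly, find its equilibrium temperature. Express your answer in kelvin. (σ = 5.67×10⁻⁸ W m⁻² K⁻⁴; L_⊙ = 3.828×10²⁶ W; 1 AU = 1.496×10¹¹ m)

d = 0.293 AU = 4.38×10¹⁰ m.
L = 0.0620 × 3.828×10²⁶ = 2.37×10²⁵ W.
Flux: S = L/(4πd²) = 2.37×10²⁵/(4π×(4.38×10¹⁰)²) = 983 W m⁻².
Energy balance: absorbed = emitted ⇒ πR²·S(1−A) = 4πR²·σT_eq⁴, so T_eq⁴ = S(1−A)/(4σ).
T_eq = [983 × 0.62 / (4 × 5.67×10⁻⁸)]^(1/4) = (2.69×10⁹)^(1/4) = 228 K.

T_eq ≈ 228 K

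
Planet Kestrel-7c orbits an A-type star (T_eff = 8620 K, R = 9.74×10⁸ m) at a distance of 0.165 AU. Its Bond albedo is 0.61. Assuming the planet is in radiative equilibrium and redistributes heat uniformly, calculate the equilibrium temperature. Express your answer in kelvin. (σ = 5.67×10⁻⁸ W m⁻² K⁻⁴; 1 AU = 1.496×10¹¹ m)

T_eq ≈ 957 K

d = 0.165 AU = 2.47×10¹⁰ m.
L = 4πR_⋆²σT_⋆⁴ = 4π(9.74×10⁸)² × 5.67×10⁻⁸ × (8620)⁴ = 3.73×10²⁷ W.
S = L/(4πd²) = 4.87×10⁵ W m⁻².
Energy balance: absorbed = emitted ⇒ πR²·S(1−A) = 4πR²·σT_eq⁴, so T_eq⁴ = S(1−A)/(4σ).
T_eq = [4.87×10⁵ × 0.39 / (4 × 5.67×10⁻⁸)]^(1/4) = (8.38×10¹¹)^(1/4) = 957 K.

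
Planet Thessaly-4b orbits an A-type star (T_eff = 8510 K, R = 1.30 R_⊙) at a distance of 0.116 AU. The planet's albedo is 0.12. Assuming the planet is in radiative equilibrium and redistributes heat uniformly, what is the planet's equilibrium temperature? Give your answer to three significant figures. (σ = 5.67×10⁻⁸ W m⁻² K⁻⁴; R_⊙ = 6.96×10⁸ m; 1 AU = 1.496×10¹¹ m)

T_eq ≈ 1330 K

R_⋆ = 1.30 × 6.96×10⁸ = 9.05×10⁸ m.
d = 0.116 AU = 1.74×10¹⁰ m.
L = 4πR_⋆²σT_⋆⁴ = 4π(9.05×10⁸)² × 5.67×10⁻⁸ × (8510)⁴ = 3.06×10²⁷ W.
S = L/(4πd²) = 8.08×10⁵ W m⁻².
Energy balance: absorbed = emitted ⇒ πR²·S(1−A) = 4πR²·σT_eq⁴, so T_eq⁴ = S(1−A)/(4σ).
T_eq = [8.08×10⁵ × 0.88 / (4 × 5.67×10⁻⁸)]^(1/4) = (3.14×10¹²)^(1/4) = 1330 K.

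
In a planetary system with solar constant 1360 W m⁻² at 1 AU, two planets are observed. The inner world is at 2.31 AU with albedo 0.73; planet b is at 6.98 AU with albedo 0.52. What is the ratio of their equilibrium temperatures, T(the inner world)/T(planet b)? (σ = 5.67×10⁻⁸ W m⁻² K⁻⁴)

T₁/T₂ ≈ 1.505

T_eq = [S₀(1−A)/(4σd²)]^(1/4), so T ∝ (1−A)^(1/4) / √d.
T₁ = [1360×0.27/(4×5.67×10⁻⁸×2.31²)]^(1/4) = 131.98 K.
T₂ = [1360×0.48/(4×5.67×10⁻⁸×6.98²)]^(1/4) = 87.67 K.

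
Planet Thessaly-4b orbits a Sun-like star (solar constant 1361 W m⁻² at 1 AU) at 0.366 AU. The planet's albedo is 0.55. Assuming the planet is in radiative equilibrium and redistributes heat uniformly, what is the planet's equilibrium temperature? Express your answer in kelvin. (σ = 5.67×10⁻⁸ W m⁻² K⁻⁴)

T_eq ≈ 377 K

Flux at 0.366 AU: S = 1361/0.366² = 1.02×10⁴ W m⁻².
Energy balance: absorbed = emitted ⇒ πR²·S(1−A) = 4πR²·σT_eq⁴, so T_eq⁴ = S(1−A)/(4σ).
T_eq = [1.02×10⁴ × 0.45 / (4 × 5.67×10⁻⁸)]^(1/4) = (2.02×10¹⁰)^(1/4) = 377 K.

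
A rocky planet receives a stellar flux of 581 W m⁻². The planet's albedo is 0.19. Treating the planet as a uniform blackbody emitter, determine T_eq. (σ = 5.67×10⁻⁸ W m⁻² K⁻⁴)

Energy balance: absorbed = emitted ⇒ πR²·S(1−A) = 4πR²·σT_eq⁴, so T_eq⁴ = S(1−A)/(4σ).
T_eq = [581 × 0.81 / (4 × 5.67×10⁻⁸)]^(1/4) = (2.08×10⁹)^(1/4) = 213 K.

T_eq ≈ 213 K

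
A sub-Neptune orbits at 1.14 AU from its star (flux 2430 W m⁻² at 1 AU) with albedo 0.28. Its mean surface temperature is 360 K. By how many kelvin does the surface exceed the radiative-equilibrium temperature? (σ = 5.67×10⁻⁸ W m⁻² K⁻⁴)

ΔT ≈ 82.4 K

S = 2430/1.14² = 1870 W m⁻².
T_eq = [S(1−A)/(4σ)]^(1/4) = [1870×0.72/(4×5.67×10⁻⁸)]^(1/4) = 277.6 K.
ΔT = T_surf − T_eq = 360 − 277.6.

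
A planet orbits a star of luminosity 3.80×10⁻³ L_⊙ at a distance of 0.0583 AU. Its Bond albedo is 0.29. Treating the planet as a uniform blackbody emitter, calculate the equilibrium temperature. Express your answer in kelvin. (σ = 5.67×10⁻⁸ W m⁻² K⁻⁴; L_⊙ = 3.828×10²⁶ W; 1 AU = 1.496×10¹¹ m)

T_eq ≈ 263 K

d = 0.0583 AU = 8.72×10⁹ m.
L = 3.80×10⁻³ × 3.828×10²⁶ = 1.45×10²⁴ W.
Flux: S = L/(4πd²) = 1.45×10²⁴/(4π×(8.72×10⁹)²) = 1520 W m⁻².
Energy balance: absorbed = emitted ⇒ πR²·S(1−A) = 4πR²·σT_eq⁴, so T_eq⁴ = S(1−A)/(4σ).
T_eq = [1520 × 0.71 / (4 × 5.67×10⁻⁸)]^(1/4) = (4.76×10⁹)^(1/4) = 263 K.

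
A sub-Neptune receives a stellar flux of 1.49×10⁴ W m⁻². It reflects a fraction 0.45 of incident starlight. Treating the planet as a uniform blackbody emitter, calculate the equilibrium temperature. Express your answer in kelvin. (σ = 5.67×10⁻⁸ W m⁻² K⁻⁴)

Energy balance: absorbed = emitted ⇒ πR²·S(1−A) = 4πR²·σT_eq⁴, so T_eq⁴ = S(1−A)/(4σ).
T_eq = [1.49×10⁴ × 0.55 / (4 × 5.67×10⁻⁸)]^(1/4) = (3.61×10¹⁰)^(1/4) = 436 K.

T_eq ≈ 436 K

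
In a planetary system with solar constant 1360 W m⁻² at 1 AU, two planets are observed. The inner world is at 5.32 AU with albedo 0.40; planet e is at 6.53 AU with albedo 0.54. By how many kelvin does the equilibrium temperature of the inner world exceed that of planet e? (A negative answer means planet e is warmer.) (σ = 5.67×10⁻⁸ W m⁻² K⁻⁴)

T_eq = [S₀(1−A)/(4σd²)]^(1/4), so T ∝ (1−A)^(1/4) / √d.
T₁ = [1360×0.60/(4×5.67×10⁻⁸×5.32²)]^(1/4) = 106.18 K.
T₂ = [1360×0.46/(4×5.67×10⁻⁸×6.53²)]^(1/4) = 89.68 K.

ΔT ≈ 16.5 K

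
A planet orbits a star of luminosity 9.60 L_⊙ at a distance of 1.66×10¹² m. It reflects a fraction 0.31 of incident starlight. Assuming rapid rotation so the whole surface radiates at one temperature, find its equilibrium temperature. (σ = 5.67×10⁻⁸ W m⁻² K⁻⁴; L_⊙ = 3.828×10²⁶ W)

T_eq ≈ 134 K

L = 9.60 × 3.828×10²⁶ = 3.67×10²⁷ W.
Flux: S = L/(4πd²) = 3.67×10²⁷/(4π×(1.66×10¹²)²) = 106 W m⁻².
Energy balance: absorbed = emitted ⇒ πR²·S(1−A) = 4πR²·σT_eq⁴, so T_eq⁴ = S(1−A)/(4σ).
T_eq = [106 × 0.69 / (4 × 5.67×10⁻⁸)]^(1/4) = (3.23×10⁸)^(1/4) = 134 K.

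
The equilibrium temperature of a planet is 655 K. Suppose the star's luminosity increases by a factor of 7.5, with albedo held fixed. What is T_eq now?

T_eq ∝ L^(1/4) · d^(−1/2).
T′ = 655 × 7.5^(1/4) = 1080 K.

T_eq ≈ 1080 K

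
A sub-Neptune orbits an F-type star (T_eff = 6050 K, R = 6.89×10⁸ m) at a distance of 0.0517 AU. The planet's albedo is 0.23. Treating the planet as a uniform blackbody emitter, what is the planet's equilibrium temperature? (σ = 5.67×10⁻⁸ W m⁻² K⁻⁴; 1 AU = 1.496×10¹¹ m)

T_eq ≈ 1200 K

d = 0.0517 AU = 7.73×10⁹ m.
L = 4πR_⋆²σT_⋆⁴ = 4π(6.89×10⁸)² × 5.67×10⁻⁸ × (6050)⁴ = 4.53×10²⁶ W.
S = L/(4πd²) = 6.03×10⁵ W m⁻².
Energy balance: absorbed = emitted ⇒ πR²·S(1−A) = 4πR²·σT_eq⁴, so T_eq⁴ = S(1−A)/(4σ).
T_eq = [6.03×10⁵ × 0.77 / (4 × 5.67×10⁻⁸)]^(1/4) = (2.05×10¹²)^(1/4) = 1200 K.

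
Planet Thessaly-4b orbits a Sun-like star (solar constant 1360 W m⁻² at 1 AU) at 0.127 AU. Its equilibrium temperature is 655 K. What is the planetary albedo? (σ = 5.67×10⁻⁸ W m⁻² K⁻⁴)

Flux at 0.127 AU: S = 1360/0.127² = 8.43×10⁴ W m⁻².
From T_eq⁴ = S(1−A)/(4σ): 1−A = 4σT_eq⁴/S.
1−A = 4 × 5.67×10⁻⁸ × (655)⁴ / 8.43×10⁴ = 0.495.

A ≈ 0.50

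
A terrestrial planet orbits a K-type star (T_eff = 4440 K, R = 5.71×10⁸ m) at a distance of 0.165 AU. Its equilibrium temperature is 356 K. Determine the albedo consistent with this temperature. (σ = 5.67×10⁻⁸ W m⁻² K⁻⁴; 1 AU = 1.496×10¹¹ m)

A ≈ 0.69

d = 0.165 AU = 2.47×10¹⁰ m.
L = 4πR_⋆²σT_⋆⁴ = 4π(5.71×10⁸)² × 5.67×10⁻⁸ × (4440)⁴ = 9.03×10²⁵ W.
S = L/(4πd²) = 1.18×10⁴ W m⁻².
From T_eq⁴ = S(1−A)/(4σ): 1−A = 4σT_eq⁴/S.
1−A = 4 × 5.67×10⁻⁸ × (356)⁴ / 1.18×10⁴ = 0.309.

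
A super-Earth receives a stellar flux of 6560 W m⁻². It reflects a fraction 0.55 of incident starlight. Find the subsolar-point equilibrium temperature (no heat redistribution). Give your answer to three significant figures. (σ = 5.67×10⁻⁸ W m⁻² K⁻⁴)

T_ss ≈ 478 K

At the subsolar point the surface absorbs S(1−A) and emits σT⁴ per unit area — no factor of 4, since only the local patch is in balance.
T = [6560 × 0.45 / 5.67×10⁻⁸]^(1/4) = (5.21×10¹⁰)^(1/4) = 478 K.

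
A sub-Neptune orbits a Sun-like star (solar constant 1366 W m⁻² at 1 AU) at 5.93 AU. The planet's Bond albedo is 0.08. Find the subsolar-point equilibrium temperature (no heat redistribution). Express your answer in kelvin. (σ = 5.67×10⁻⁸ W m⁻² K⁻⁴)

T_ss ≈ 158 K

Flux at 5.93 AU: S = 1366/5.93² = 38.8 W m⁻².
At the subsolar point the surface absorbs S(1−A) and emits σT⁴ per unit area — no factor of 4, since only the local patch is in balance.
T = [38.8 × 0.92 / 5.67×10⁻⁸]^(1/4) = (6.30×10⁸)^(1/4) = 158 K.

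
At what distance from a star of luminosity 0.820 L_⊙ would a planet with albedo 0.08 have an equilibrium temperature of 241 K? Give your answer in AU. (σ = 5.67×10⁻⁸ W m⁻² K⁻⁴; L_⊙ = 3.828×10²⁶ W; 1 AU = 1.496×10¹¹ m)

d ≈ 1.16 AU

L = 0.820 × 3.828×10²⁶ = 3.14×10²⁶ W.
From T_eq⁴ = L(1−A)/(16πσd²): d = √[L(1−A)/(16πσT_eq⁴)].
d = √[3.14×10²⁶ × 0.92 / (16π × 5.67×10⁻⁸ × (241)⁴)] = 1.73×10¹¹ m = 1.16 AU.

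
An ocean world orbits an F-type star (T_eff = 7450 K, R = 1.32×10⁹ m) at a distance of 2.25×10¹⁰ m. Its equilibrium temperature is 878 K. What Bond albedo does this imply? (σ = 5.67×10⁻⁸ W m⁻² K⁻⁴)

L = 4πR_⋆²σT_⋆⁴ = 4π(1.32×10⁹)² × 5.67×10⁻⁸ × (7450)⁴ = 3.82×10²⁷ W.
S = L/(4πd²) = 6.01×10⁵ W m⁻².
From T_eq⁴ = S(1−A)/(4σ): 1−A = 4σT_eq⁴/S.
1−A = 4 × 5.67×10⁻⁸ × (878)⁴ / 6.01×10⁵ = 0.224.

A ≈ 0.78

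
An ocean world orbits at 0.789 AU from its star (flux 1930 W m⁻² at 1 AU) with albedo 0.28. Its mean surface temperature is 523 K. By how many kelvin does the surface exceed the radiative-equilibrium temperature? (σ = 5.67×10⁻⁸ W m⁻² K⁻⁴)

S = 1930/0.789² = 3100 W m⁻².
T_eq = [S(1−A)/(4σ)]^(1/4) = [3100×0.72/(4×5.67×10⁻⁸)]^(1/4) = 315.0 K.
ΔT = T_surf − T_eq = 523 − 315.0.

ΔT ≈ 208.0 K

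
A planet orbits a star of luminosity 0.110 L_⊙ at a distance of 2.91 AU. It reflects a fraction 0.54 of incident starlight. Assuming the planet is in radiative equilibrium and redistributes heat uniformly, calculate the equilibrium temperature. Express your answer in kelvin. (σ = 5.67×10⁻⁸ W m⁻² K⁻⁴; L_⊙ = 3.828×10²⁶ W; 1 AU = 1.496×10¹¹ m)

d = 2.91 AU = 4.35×10¹¹ m.
L = 0.110 × 3.828×10²⁶ = 4.21×10²⁵ W.
Flux: S = L/(4πd²) = 4.21×10²⁵/(4π×(4.35×10¹¹)²) = 17.7 W m⁻².
Energy balance: absorbed = emitted ⇒ πR²·S(1−A) = 4πR²·σT_eq⁴, so T_eq⁴ = S(1−A)/(4σ).
T_eq = [17.7 × 0.46 / (4 × 5.67×10⁻⁸)]^(1/4) = (3.59×10⁷)^(1/4) = 77.4 K.

T_eq ≈ 77.4 K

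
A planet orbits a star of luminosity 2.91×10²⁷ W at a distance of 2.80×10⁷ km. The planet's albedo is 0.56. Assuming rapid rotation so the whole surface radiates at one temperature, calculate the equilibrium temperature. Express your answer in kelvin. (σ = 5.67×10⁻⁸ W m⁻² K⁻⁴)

T_eq ≈ 870 K

d = 2.80×10⁷ km = 2.80×10¹⁰ m.
Flux: S = L/(4πd²) = 2.91×10²⁷/(4π×(2.80×10¹⁰)²) = 2.95×10⁵ W m⁻².
Energy balance: absorbed = emitted ⇒ πR²·S(1−A) = 4πR²·σT_eq⁴, so T_eq⁴ = S(1−A)/(4σ).
T_eq = [2.95×10⁵ × 0.44 / (4 × 5.67×10⁻⁸)]^(1/4) = (5.73×10¹¹)^(1/4) = 870 K.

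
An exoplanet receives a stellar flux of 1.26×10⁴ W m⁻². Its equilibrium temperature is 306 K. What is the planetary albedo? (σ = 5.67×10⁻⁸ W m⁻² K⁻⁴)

A ≈ 0.84

From T_eq⁴ = S(1−A)/(4σ): 1−A = 4σT_eq⁴/S.
1−A = 4 × 5.67×10⁻⁸ × (306)⁴ / 1.26×10⁴ = 0.158.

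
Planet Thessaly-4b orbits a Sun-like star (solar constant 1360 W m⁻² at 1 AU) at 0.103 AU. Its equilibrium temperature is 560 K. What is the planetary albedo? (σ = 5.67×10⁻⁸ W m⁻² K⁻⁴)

A ≈ 0.83

Flux at 0.103 AU: S = 1360/0.103² = 1.28×10⁵ W m⁻².
From T_eq⁴ = S(1−A)/(4σ): 1−A = 4σT_eq⁴/S.
1−A = 4 × 5.67×10⁻⁸ × (560)⁴ / 1.28×10⁵ = 0.174.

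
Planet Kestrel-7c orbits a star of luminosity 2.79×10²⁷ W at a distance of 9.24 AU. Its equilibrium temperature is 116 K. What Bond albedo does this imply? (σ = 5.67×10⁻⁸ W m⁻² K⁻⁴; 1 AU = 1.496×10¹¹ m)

A ≈ 0.65

d = 9.24 AU = 1.38×10¹² m.
Flux: S = L/(4πd²) = 2.79×10²⁷/(4π×(1.38×10¹²)²) = 116 W m⁻².
From T_eq⁴ = S(1−A)/(4σ): 1−A = 4σT_eq⁴/S.
1−A = 4 × 5.67×10⁻⁸ × (116)⁴ / 116 = 0.353.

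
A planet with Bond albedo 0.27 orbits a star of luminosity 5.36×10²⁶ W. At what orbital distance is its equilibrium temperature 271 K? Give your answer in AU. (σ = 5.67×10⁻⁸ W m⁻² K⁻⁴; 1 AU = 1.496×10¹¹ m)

d ≈ 1.07 AU

From T_eq⁴ = L(1−A)/(16πσd²): d = √[L(1−A)/(16πσT_eq⁴)].
d = √[5.36×10²⁶ × 0.73 / (16π × 5.67×10⁻⁸ × (271)⁴)] = 1.60×10¹¹ m = 1.07 AU.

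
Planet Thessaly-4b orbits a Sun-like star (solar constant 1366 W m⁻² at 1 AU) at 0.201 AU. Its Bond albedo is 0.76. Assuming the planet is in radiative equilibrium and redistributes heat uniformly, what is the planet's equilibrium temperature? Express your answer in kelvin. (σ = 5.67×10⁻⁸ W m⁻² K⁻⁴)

T_eq ≈ 435 K

Flux at 0.201 AU: S = 1366/0.201² = 3.38×10⁴ W m⁻².
Energy balance: absorbed = emitted ⇒ πR²·S(1−A) = 4πR²·σT_eq⁴, so T_eq⁴ = S(1−A)/(4σ).
T_eq = [3.38×10⁴ × 0.24 / (4 × 5.67×10⁻⁸)]^(1/4) = (3.58×10¹⁰)^(1/4) = 435 K.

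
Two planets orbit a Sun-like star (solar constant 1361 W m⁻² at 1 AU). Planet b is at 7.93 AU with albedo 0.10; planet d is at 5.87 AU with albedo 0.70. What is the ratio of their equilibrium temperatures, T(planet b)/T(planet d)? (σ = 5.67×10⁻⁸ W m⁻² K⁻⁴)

T₁/T₂ ≈ 1.132

T_eq = [S₀(1−A)/(4σd²)]^(1/4), so T ∝ (1−A)^(1/4) / √d.
T₁ = [1361×0.90/(4×5.67×10⁻⁸×7.93²)]^(1/4) = 96.27 K.
T₂ = [1361×0.30/(4×5.67×10⁻⁸×5.87²)]^(1/4) = 85.02 K.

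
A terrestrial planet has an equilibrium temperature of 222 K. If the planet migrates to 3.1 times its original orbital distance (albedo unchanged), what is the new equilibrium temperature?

T_eq ∝ L^(1/4) · d^(−1/2).
T′ = 222 / 3.1^(1/2) = 126 K.

T_eq ≈ 126 K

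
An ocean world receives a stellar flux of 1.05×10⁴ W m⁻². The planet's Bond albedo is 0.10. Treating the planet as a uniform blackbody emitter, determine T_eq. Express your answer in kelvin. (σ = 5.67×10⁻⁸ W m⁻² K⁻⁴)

Energy balance: absorbed = emitted ⇒ πR²·S(1−A) = 4πR²·σT_eq⁴, so T_eq⁴ = S(1−A)/(4σ).
T_eq = [1.05×10⁴ × 0.90 / (4 × 5.67×10⁻⁸)]^(1/4) = (4.17×10¹⁰)^(1/4) = 452 K.

T_eq ≈ 452 K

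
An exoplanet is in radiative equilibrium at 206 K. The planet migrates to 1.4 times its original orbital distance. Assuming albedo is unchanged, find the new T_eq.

T_eq ≈ 174 K

T_eq ∝ L^(1/4) · d^(−1/2).
T′ = 206 / 1.4^(1/2) = 174 K.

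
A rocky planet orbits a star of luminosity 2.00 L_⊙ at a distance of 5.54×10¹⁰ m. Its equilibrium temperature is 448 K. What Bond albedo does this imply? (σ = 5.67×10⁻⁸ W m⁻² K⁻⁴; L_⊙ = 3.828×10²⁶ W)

A ≈ 0.54

L = 2.00 × 3.828×10²⁶ = 7.66×10²⁶ W.
Flux: S = L/(4πd²) = 7.66×10²⁶/(4π×(5.54×10¹⁰)²) = 1.99×10⁴ W m⁻².
From T_eq⁴ = S(1−A)/(4σ): 1−A = 4σT_eq⁴/S.
1−A = 4 × 5.67×10⁻⁸ × (448)⁴ / 1.99×10⁴ = 0.460.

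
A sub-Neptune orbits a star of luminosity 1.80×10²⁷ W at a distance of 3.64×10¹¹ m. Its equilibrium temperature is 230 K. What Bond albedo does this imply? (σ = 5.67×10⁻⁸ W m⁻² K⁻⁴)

Flux: S = L/(4πd²) = 1.80×10²⁷/(4π×(3.64×10¹¹)²) = 1080 W m⁻².
From T_eq⁴ = S(1−A)/(4σ): 1−A = 4σT_eq⁴/S.
1−A = 4 × 5.67×10⁻⁸ × (230)⁴ / 1080 = 0.587.

A ≈ 0.41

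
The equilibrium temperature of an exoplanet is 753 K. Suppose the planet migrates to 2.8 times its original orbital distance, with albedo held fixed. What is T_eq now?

T_eq ∝ L^(1/4) · d^(−1/2).
T′ = 753 / 2.8^(1/2) = 450 K.

T_eq ≈ 450 K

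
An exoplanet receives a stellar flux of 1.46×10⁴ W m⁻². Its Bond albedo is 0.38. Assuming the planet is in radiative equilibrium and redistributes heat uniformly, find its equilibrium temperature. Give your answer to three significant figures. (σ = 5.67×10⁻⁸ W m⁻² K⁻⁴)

T_eq ≈ 447 K

Energy balance: absorbed = emitted ⇒ πR²·S(1−A) = 4πR²·σT_eq⁴, so T_eq⁴ = S(1−A)/(4σ).
T_eq = [1.46×10⁴ × 0.62 / (4 × 5.67×10⁻⁸)]^(1/4) = (3.99×10¹⁰)^(1/4) = 447 K.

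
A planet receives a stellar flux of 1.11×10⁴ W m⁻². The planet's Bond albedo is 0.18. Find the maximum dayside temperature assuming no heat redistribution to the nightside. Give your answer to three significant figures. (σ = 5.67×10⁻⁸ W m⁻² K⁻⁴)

T_ss ≈ 633 K

With no redistribution each surface element balances locally: S(1−A) = σT⁴.
T = [1.11×10⁴ × 0.82 / 5.67×10⁻⁸]^(1/4) = (1.61×10¹¹)^(1/4) = 633 K.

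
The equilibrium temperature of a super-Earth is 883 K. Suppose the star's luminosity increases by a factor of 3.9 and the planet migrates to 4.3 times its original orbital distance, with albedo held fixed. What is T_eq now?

T_eq ∝ L^(1/4) · d^(−1/2).
T′ = 883 × 3.9^(1/4) / 4.3^(1/2) = 598 K.

T_eq ≈ 598 K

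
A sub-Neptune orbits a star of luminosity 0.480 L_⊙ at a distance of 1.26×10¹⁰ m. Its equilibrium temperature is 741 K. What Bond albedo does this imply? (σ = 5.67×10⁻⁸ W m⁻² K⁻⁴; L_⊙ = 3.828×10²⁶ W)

A ≈ 0.26

L = 0.480 × 3.828×10²⁶ = 1.84×10²⁶ W.
Flux: S = L/(4πd²) = 1.84×10²⁶/(4π×(1.26×10¹⁰)²) = 9.21×10⁴ W m⁻².
From T_eq⁴ = S(1−A)/(4σ): 1−A = 4σT_eq⁴/S.
1−A = 4 × 5.67×10⁻⁸ × (741)⁴ / 9.21×10⁴ = 0.742.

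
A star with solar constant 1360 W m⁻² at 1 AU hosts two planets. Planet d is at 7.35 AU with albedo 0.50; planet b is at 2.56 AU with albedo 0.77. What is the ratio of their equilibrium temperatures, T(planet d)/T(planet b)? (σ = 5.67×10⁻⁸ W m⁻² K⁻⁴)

T₁/T₂ ≈ 0.717

T_eq = [S₀(1−A)/(4σd²)]^(1/4), so T ∝ (1−A)^(1/4) / √d.
T₁ = [1360×0.50/(4×5.67×10⁻⁸×7.35²)]^(1/4) = 86.31 K.
T₂ = [1360×0.23/(4×5.67×10⁻⁸×2.56²)]^(1/4) = 120.44 K.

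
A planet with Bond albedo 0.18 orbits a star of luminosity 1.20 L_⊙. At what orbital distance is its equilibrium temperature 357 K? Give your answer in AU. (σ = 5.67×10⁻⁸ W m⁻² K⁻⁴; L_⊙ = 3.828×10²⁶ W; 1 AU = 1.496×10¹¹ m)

d ≈ 0.603 AU

L = 1.20 × 3.828×10²⁶ = 4.59×10²⁶ W.
From T_eq⁴ = L(1−A)/(16πσd²): d = √[L(1−A)/(16πσT_eq⁴)].
d = √[4.59×10²⁶ × 0.82 / (16π × 5.67×10⁻⁸ × (357)⁴)] = 9.02×10¹⁰ m = 0.603 AU.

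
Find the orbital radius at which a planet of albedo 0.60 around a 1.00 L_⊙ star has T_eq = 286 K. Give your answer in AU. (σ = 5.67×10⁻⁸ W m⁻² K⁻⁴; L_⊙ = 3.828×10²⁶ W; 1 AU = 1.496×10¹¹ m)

d ≈ 0.599 AU

L = 1.00 × 3.828×10²⁶ = 3.83×10²⁶ W.
From T_eq⁴ = L(1−A)/(16πσd²): d = √[L(1−A)/(16πσT_eq⁴)].
d = √[3.83×10²⁶ × 0.40 / (16π × 5.67×10⁻⁸ × (286)⁴)] = 8.96×10¹⁰ m = 0.599 AU.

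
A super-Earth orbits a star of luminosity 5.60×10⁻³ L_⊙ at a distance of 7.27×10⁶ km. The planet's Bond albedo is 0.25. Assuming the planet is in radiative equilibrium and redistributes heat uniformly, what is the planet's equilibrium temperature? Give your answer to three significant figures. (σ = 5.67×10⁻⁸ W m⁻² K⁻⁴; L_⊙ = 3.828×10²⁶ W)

d = 7.27×10⁶ km = 7.27×10⁹ m.
L = 5.60×10⁻³ × 3.828×10²⁶ = 2.14×10²⁴ W.
Flux: S = L/(4πd²) = 2.14×10²⁴/(4π×(7.27×10⁹)²) = 3230 W m⁻².
Energy balance: absorbed = emitted ⇒ πR²·S(1−A) = 4πR²·σT_eq⁴, so T_eq⁴ = S(1−A)/(4σ).
T_eq = [3230 × 0.75 / (4 × 5.67×10⁻⁸)]^(1/4) = (1.07×10¹⁰)^(1/4) = 321 K.

T_eq ≈ 321 K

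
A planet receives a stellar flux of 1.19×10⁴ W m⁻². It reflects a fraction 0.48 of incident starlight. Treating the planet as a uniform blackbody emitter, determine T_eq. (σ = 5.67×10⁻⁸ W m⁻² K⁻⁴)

Energy balance: absorbed = emitted ⇒ πR²·S(1−A) = 4πR²·σT_eq⁴, so T_eq⁴ = S(1−A)/(4σ).
T_eq = [1.19×10⁴ × 0.52 / (4 × 5.67×10⁻⁸)]^(1/4) = (2.73×10¹⁰)^(1/4) = 406 K.

T_eq ≈ 406 K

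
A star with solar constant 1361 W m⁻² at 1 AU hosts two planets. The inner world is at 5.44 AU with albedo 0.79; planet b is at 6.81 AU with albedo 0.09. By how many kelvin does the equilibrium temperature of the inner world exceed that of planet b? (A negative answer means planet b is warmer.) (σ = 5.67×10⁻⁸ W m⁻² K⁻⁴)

T_eq = [S₀(1−A)/(4σd²)]^(1/4), so T ∝ (1−A)^(1/4) / √d.
T₁ = [1361×0.21/(4×5.67×10⁻⁸×5.44²)]^(1/4) = 80.78 K.
T₂ = [1361×0.91/(4×5.67×10⁻⁸×6.81²)]^(1/4) = 104.17 K.

ΔT ≈ -23.4 K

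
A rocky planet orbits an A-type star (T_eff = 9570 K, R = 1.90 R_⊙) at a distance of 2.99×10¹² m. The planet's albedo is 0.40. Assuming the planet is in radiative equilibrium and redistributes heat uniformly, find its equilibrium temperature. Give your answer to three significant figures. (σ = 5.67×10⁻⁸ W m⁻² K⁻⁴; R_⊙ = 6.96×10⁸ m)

R_⋆ = 1.90 × 6.96×10⁸ = 1.32×10⁹ m.
L = 4πR_⋆²σT_⋆⁴ = 4π(1.32×10⁹)² × 5.67×10⁻⁸ × (9570)⁴ = 1.05×10²⁸ W.
S = L/(4πd²) = 93.0 W m⁻².
Energy balance: absorbed = emitted ⇒ πR²·S(1−A) = 4πR²·σT_eq⁴, so T_eq⁴ = S(1−A)/(4σ).
T_eq = [93.0 × 0.60 / (4 × 5.67×10⁻⁸)]^(1/4) = (2.46×10⁸)^(1/4) = 125 K.

T_eq ≈ 125 K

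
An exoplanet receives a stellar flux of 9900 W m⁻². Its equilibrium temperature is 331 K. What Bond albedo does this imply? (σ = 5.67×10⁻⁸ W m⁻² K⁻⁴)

A ≈ 0.73

From T_eq⁴ = S(1−A)/(4σ): 1−A = 4σT_eq⁴/S.
1−A = 4 × 5.67×10⁻⁸ × (331)⁴ / 9900 = 0.275.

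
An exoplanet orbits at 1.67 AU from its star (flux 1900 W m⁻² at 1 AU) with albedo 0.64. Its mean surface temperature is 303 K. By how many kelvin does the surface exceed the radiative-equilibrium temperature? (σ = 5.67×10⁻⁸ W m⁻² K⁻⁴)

S = 1900/1.67² = 681.3 W m⁻².
T_eq = [S(1−A)/(4σ)]^(1/4) = [681.3×0.36/(4×5.67×10⁻⁸)]^(1/4) = 181.3 K.
ΔT = T_surf − T_eq = 303 − 181.3.

ΔT ≈ 121.7 K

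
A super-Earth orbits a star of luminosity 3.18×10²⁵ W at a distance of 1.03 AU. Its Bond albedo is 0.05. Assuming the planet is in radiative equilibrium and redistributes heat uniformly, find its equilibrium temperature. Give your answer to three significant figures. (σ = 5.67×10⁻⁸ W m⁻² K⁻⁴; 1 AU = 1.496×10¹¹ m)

d = 1.03 AU = 1.54×10¹¹ m.
Flux: S = L/(4πd²) = 3.18×10²⁵/(4π×(1.54×10¹¹)²) = 107 W m⁻².
Energy balance: absorbed = emitted ⇒ πR²·S(1−A) = 4πR²·σT_eq⁴, so T_eq⁴ = S(1−A)/(4σ).
T_eq = [107 × 0.95 / (4 × 5.67×10⁻⁸)]^(1/4) = (4.46×10⁸)^(1/4) = 145 K.

T_eq ≈ 145 K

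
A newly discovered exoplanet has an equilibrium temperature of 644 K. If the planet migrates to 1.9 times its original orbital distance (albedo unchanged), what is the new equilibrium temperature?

T_eq ∝ L^(1/4) · d^(−1/2).
T′ = 644 / 1.9^(1/2) = 467 K.

T_eq ≈ 467 K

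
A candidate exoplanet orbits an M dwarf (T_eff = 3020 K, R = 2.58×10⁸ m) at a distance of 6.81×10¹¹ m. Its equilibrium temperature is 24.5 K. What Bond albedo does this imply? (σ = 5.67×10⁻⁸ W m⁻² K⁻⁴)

L = 4πR_⋆²σT_⋆⁴ = 4π(2.58×10⁸)² × 5.67×10⁻⁸ × (3020)⁴ = 3.95×10²⁴ W.
S = L/(4πd²) = 0.677 W m⁻².
From T_eq⁴ = S(1−A)/(4σ): 1−A = 4σT_eq⁴/S.
1−A = 4 × 5.67×10⁻⁸ × (24.5)⁴ / 0.677 = 0.121.

A ≈ 0.88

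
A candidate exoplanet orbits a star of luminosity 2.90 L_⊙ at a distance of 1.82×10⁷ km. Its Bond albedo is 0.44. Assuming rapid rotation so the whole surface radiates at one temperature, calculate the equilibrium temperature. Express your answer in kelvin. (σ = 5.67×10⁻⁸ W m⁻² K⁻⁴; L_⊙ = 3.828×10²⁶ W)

T_eq ≈ 901 K

d = 1.82×10⁷ km = 1.82×10¹⁰ m.
L = 2.90 × 3.828×10²⁶ = 1.11×10²⁷ W.
Flux: S = L/(4πd²) = 1.11×10²⁷/(4π×(1.82×10¹⁰)²) = 2.67×10⁵ W m⁻².
Energy balance: absorbed = emitted ⇒ πR²·S(1−A) = 4πR²·σT_eq⁴, so T_eq⁴ = S(1−A)/(4σ).
T_eq = [2.67×10⁵ × 0.56 / (4 × 5.67×10⁻⁸)]^(1/4) = (6.59×10¹¹)^(1/4) = 901 K.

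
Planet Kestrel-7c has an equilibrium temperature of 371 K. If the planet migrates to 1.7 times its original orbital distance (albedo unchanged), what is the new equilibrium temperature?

T_eq ∝ L^(1/4) · d^(−1/2).
T′ = 371 / 1.7^(1/2) = 285 K.

T_eq ≈ 285 K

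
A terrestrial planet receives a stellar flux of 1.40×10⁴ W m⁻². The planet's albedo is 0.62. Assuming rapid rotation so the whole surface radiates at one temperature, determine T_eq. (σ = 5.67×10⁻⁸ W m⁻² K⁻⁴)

Energy balance: absorbed = emitted ⇒ πR²·S(1−A) = 4πR²·σT_eq⁴, so T_eq⁴ = S(1−A)/(4σ).
T_eq = [1.40×10⁴ × 0.38 / (4 × 5.67×10⁻⁸)]^(1/4) = (2.35×10¹⁰)^(1/4) = 391 K.

T_eq ≈ 391 K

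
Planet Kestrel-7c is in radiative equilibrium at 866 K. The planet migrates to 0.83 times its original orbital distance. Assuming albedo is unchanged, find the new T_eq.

T_eq ∝ L^(1/4) · d^(−1/2).
T′ = 866 / 0.83^(1/2) = 951 K.

T_eq ≈ 951 K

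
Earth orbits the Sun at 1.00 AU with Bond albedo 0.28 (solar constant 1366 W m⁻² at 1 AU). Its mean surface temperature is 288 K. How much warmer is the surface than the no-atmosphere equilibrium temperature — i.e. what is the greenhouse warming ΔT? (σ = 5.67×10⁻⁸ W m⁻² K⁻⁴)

S = 1366/1.00² = 1366 W m⁻².
T_eq = [S(1−A)/(4σ)]^(1/4) = [1366×0.72/(4×5.67×10⁻⁸)]^(1/4) = 256.6 K.
ΔT = T_surf − T_eq = 288 − 256.6.

ΔT ≈ 31.4 K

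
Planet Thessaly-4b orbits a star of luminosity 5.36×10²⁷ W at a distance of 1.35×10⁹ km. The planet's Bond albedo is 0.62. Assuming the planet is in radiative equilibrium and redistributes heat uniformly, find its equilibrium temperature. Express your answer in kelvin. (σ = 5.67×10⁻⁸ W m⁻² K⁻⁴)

T_eq ≈ 141 K

d = 1.35×10⁹ km = 1.35×10¹² m.
Flux: S = L/(4πd²) = 5.36×10²⁷/(4π×(1.35×10¹²)²) = 234 W m⁻².
Energy balance: absorbed = emitted ⇒ πR²·S(1−A) = 4πR²·σT_eq⁴, so T_eq⁴ = S(1−A)/(4σ).
T_eq = [234 × 0.38 / (4 × 5.67×10⁻⁸)]^(1/4) = (3.92×10⁸)^(1/4) = 141 K.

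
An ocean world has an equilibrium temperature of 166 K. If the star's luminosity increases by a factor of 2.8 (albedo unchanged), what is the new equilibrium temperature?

T_eq ∝ L^(1/4) · d^(−1/2).
T′ = 166 × 2.8^(1/4) = 215 K.

T_eq ≈ 215 K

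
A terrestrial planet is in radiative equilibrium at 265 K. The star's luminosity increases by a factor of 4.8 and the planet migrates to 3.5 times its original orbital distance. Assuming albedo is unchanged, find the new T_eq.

T_eq ∝ L^(1/4) · d^(−1/2).
T′ = 265 × 4.8^(1/4) / 3.5^(1/2) = 210 K.

T_eq ≈ 210 K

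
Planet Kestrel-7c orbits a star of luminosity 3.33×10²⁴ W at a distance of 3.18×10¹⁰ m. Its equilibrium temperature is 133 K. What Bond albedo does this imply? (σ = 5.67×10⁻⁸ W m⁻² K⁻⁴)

A ≈ 0.73

Flux: S = L/(4πd²) = 3.33×10²⁴/(4π×(3.18×10¹⁰)²) = 262 W m⁻².
From T_eq⁴ = S(1−A)/(4σ): 1−A = 4σT_eq⁴/S.
1−A = 4 × 5.67×10⁻⁸ × (133)⁴ / 262 = 0.271.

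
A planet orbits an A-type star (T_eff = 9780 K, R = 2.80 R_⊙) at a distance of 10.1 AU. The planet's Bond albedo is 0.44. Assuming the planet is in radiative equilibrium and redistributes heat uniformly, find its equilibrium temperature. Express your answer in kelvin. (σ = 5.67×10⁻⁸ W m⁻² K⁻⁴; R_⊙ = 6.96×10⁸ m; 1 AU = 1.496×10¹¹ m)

R_⋆ = 2.80 × 6.96×10⁸ = 1.95×10⁹ m.
d = 10.1 AU = 1.51×10¹² m.
L = 4πR_⋆²σT_⋆⁴ = 4π(1.95×10⁹)² × 5.67×10⁻⁸ × (9780)⁴ = 2.48×10²⁸ W.
S = L/(4πd²) = 863 W m⁻².
Energy balance: absorbed = emitted ⇒ πR²·S(1−A) = 4πR²·σT_eq⁴, so T_eq⁴ = S(1−A)/(4σ).
T_eq = [863 × 0.56 / (4 × 5.67×10⁻⁸)]^(1/4) = (2.13×10⁹)^(1/4) = 215 K.

T_eq ≈ 215 K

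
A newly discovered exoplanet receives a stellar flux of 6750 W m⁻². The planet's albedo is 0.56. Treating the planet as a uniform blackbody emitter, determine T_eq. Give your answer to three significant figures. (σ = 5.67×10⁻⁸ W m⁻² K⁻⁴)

Energy balance: absorbed = emitted ⇒ πR²·S(1−A) = 4πR²·σT_eq⁴, so T_eq⁴ = S(1−A)/(4σ).
T_eq = [6750 × 0.44 / (4 × 5.67×10⁻⁸)]^(1/4) = (1.31×10¹⁰)^(1/4) = 338 K.

T_eq ≈ 338 K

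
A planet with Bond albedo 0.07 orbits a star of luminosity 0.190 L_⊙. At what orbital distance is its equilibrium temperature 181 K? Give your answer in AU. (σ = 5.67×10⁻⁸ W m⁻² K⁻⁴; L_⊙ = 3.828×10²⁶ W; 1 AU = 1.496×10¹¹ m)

d ≈ 0.994 AU

L = 0.190 × 3.828×10²⁶ = 7.27×10²⁵ W.
From T_eq⁴ = L(1−A)/(16πσd²): d = √[L(1−A)/(16πσT_eq⁴)].
d = √[7.27×10²⁵ × 0.93 / (16π × 5.67×10⁻⁸ × (181)⁴)] = 1.49×10¹¹ m = 0.994 AU.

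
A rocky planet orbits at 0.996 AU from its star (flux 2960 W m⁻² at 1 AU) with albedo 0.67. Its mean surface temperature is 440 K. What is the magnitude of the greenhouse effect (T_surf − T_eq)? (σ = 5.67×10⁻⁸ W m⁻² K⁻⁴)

ΔT ≈ 183.3 K

S = 2960/0.996² = 2984 W m⁻².
T_eq = [S(1−A)/(4σ)]^(1/4) = [2984×0.33/(4×5.67×10⁻⁸)]^(1/4) = 256.7 K.
ΔT = T_surf − T_eq = 440 − 256.7.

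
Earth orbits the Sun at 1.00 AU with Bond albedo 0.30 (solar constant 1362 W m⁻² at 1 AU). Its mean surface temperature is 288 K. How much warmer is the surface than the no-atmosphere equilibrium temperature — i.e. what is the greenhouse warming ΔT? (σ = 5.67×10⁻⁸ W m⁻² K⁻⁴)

ΔT ≈ 33.4 K

S = 1362/1.00² = 1362 W m⁻².
T_eq = [S(1−A)/(4σ)]^(1/4) = [1362×0.70/(4×5.67×10⁻⁸)]^(1/4) = 254.6 K.
ΔT = T_surf − T_eq = 288 − 254.6.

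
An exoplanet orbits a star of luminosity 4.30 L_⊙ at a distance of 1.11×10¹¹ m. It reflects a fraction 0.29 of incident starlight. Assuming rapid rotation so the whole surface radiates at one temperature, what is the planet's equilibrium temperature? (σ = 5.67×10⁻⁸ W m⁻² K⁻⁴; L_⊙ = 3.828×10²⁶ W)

L = 4.30 × 3.828×10²⁶ = 1.65×10²⁷ W.
Flux: S = L/(4πd²) = 1.65×10²⁷/(4π×(1.11×10¹¹)²) = 1.06×10⁴ W m⁻².
Energy balance: absorbed = emitted ⇒ πR²·S(1−A) = 4πR²·σT_eq⁴, so T_eq⁴ = S(1−A)/(4σ).
T_eq = [1.06×10⁴ × 0.71 / (4 × 5.67×10⁻⁸)]^(1/4) = (3.33×10¹⁰)^(1/4) = 427 K.

T_eq ≈ 427 K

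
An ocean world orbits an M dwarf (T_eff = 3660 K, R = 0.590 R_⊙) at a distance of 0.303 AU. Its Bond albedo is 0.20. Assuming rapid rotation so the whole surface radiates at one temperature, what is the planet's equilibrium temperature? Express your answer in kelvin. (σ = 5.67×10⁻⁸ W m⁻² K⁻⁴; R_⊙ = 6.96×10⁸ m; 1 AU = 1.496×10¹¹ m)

R_⋆ = 0.590 × 6.96×10⁸ = 4.11×10⁸ m.
d = 0.303 AU = 4.53×10¹⁰ m.
L = 4πR_⋆²σT_⋆⁴ = 4π(4.11×10⁸)² × 5.67×10⁻⁸ × (3660)⁴ = 2.16×10²⁵ W.
S = L/(4πd²) = 835 W m⁻².
Energy balance: absorbed = emitted ⇒ πR²·S(1−A) = 4πR²·σT_eq⁴, so T_eq⁴ = S(1−A)/(4σ).
T_eq = [835 × 0.80 / (4 × 5.67×10⁻⁸)]^(1/4) = (2.95×10⁹)^(1/4) = 233 K.

T_eq ≈ 233 K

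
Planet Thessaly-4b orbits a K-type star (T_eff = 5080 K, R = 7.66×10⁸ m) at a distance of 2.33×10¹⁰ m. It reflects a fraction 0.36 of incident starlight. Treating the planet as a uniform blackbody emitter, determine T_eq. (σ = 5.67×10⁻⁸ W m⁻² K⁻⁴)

L = 4πR_⋆²σT_⋆⁴ = 4π(7.66×10⁸)² × 5.67×10⁻⁸ × (5080)⁴ = 2.78×10²⁶ W.
S = L/(4πd²) = 4.08×10⁴ W m⁻².
Energy balance: absorbed = emitted ⇒ πR²·S(1−A) = 4πR²·σT_eq⁴, so T_eq⁴ = S(1−A)/(4σ).
T_eq = [4.08×10⁴ × 0.64 / (4 × 5.67×10⁻⁸)]^(1/4) = (1.15×10¹¹)^(1/4) = 583 K.

T_eq ≈ 583 K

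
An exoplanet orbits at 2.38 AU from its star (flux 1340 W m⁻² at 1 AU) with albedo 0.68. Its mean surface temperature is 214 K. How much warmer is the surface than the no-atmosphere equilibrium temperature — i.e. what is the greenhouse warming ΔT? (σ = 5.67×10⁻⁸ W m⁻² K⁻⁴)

ΔT ≈ 78.8 K

S = 1340/2.38² = 236.6 W m⁻².
T_eq = [S(1−A)/(4σ)]^(1/4) = [236.6×0.32/(4×5.67×10⁻⁸)]^(1/4) = 135.2 K.
ΔT = T_surf − T_eq = 214 − 135.2.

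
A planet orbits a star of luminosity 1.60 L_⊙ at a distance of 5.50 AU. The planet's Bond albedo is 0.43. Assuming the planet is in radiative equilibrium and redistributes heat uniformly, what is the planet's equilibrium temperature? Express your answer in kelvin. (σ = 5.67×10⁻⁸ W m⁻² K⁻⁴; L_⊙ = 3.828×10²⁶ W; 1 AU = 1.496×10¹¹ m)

d = 5.50 AU = 8.23×10¹¹ m.
L = 1.60 × 3.828×10²⁶ = 6.12×10²⁶ W.
Flux: S = L/(4πd²) = 6.12×10²⁶/(4π×(8.23×10¹¹)²) = 72.0 W m⁻².
Energy balance: absorbed = emitted ⇒ πR²·S(1−A) = 4πR²·σT_eq⁴, so T_eq⁴ = S(1−A)/(4σ).
T_eq = [72.0 × 0.57 / (4 × 5.67×10⁻⁸)]^(1/4) = (1.81×10⁸)^(1/4) = 116 K.

T_eq ≈ 116 K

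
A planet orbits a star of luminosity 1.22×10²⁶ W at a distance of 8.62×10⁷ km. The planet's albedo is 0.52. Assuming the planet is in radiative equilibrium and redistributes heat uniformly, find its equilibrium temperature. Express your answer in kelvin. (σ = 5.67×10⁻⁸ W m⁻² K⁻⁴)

T_eq ≈ 229 K

d = 8.62×10⁷ km = 8.62×10¹⁰ m.
Flux: S = L/(4πd²) = 1.22×10²⁶/(4π×(8.62×10¹⁰)²) = 1310 W m⁻².
Energy balance: absorbed = emitted ⇒ πR²·S(1−A) = 4πR²·σT_eq⁴, so T_eq⁴ = S(1−A)/(4σ).
T_eq = [1310 × 0.48 / (4 × 5.67×10⁻⁸)]^(1/4) = (2.77×10⁹)^(1/4) = 229 K.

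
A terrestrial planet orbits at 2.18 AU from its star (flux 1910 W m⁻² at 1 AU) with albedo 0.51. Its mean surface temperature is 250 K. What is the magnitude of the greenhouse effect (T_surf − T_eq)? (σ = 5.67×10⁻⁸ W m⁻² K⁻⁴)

S = 1910/2.18² = 401.9 W m⁻².
T_eq = [S(1−A)/(4σ)]^(1/4) = [401.9×0.49/(4×5.67×10⁻⁸)]^(1/4) = 171.7 K.
ΔT = T_surf − T_eq = 250 − 171.7.

ΔT ≈ 78.3 K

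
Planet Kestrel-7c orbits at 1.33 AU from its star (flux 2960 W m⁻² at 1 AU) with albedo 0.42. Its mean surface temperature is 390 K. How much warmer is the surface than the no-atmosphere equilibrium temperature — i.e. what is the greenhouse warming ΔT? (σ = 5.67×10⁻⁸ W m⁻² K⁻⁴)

S = 2960/1.33² = 1673 W m⁻².
T_eq = [S(1−A)/(4σ)]^(1/4) = [1673×0.58/(4×5.67×10⁻⁸)]^(1/4) = 255.8 K.
ΔT = T_surf − T_eq = 390 − 255.8.

ΔT ≈ 134.2 K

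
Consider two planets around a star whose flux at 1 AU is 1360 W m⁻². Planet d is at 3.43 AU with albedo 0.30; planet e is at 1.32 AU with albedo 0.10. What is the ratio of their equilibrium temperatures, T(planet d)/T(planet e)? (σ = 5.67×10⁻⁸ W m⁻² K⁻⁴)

T_eq = [S₀(1−A)/(4σd²)]^(1/4), so T ∝ (1−A)^(1/4) / √d.
T₁ = [1360×0.70/(4×5.67×10⁻⁸×3.43²)]^(1/4) = 137.44 K.
T₂ = [1360×0.90/(4×5.67×10⁻⁸×1.32²)]^(1/4) = 235.91 K.

T₁/T₂ ≈ 0.583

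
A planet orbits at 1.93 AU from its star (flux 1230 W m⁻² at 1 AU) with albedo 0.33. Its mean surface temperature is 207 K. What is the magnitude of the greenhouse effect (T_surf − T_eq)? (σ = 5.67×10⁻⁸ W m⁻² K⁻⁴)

S = 1230/1.93² = 330.2 W m⁻².
T_eq = [S(1−A)/(4σ)]^(1/4) = [330.2×0.67/(4×5.67×10⁻⁸)]^(1/4) = 176.7 K.
ΔT = T_surf − T_eq = 207 − 176.7.

ΔT ≈ 30.3 K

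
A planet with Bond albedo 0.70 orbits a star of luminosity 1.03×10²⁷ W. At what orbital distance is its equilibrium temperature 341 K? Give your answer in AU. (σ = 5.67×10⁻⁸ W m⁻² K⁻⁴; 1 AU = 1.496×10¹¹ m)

From T_eq⁴ = L(1−A)/(16πσd²): d = √[L(1−A)/(16πσT_eq⁴)].
d = √[1.03×10²⁷ × 0.30 / (16π × 5.67×10⁻⁸ × (341)⁴)] = 8.95×10¹⁰ m = 0.599 AU.

d ≈ 0.599 AU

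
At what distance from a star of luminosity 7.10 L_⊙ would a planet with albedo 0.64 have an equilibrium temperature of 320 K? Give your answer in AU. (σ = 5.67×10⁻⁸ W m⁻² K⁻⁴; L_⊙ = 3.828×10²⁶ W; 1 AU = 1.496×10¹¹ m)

d ≈ 1.21 AU

L = 7.10 × 3.828×10²⁶ = 2.72×10²⁷ W.
From T_eq⁴ = L(1−A)/(16πσd²): d = √[L(1−A)/(16πσT_eq⁴)].
d = √[2.72×10²⁷ × 0.36 / (16π × 5.67×10⁻⁸ × (320)⁴)] = 1.81×10¹¹ m = 1.21 AU.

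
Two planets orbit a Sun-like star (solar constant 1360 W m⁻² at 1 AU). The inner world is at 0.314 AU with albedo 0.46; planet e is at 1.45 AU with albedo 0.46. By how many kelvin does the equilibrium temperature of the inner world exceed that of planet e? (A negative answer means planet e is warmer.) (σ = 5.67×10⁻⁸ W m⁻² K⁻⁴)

T_eq = [S₀(1−A)/(4σd²)]^(1/4), so T ∝ (1−A)^(1/4) / √d.
T₁ = [1360×0.54/(4×5.67×10⁻⁸×0.314²)]^(1/4) = 425.70 K.
T₂ = [1360×0.54/(4×5.67×10⁻⁸×1.45²)]^(1/4) = 198.10 K.

ΔT ≈ 227.6 K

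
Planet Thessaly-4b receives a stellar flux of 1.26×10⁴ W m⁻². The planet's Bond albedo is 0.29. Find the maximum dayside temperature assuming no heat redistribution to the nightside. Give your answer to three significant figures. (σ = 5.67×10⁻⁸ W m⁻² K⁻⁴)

With no redistribution each surface element balances locally: S(1−A) = σT⁴.
T = [1.26×10⁴ × 0.71 / 5.67×10⁻⁸]^(1/4) = (1.58×10¹¹)^(1/4) = 630 K.

T_ss ≈ 630 K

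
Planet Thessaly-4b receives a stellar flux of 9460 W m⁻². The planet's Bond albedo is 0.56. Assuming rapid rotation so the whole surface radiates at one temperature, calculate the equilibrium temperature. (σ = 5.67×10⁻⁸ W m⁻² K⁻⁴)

T_eq ≈ 368 K

Energy balance: absorbed = emitted ⇒ πR²·S(1−A) = 4πR²·σT_eq⁴, so T_eq⁴ = S(1−A)/(4σ).
T_eq = [9460 × 0.44 / (4 × 5.67×10⁻⁸)]^(1/4) = (1.84×10¹⁰)^(1/4) = 368 K.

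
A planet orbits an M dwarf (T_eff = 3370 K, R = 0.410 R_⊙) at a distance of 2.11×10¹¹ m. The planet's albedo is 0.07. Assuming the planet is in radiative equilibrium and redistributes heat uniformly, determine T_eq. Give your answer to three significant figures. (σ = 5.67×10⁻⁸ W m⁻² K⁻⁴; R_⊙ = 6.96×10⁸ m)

T_eq ≈ 86.1 K

R_⋆ = 0.410 × 6.96×10⁸ = 2.85×10⁸ m.
L = 4πR_⋆²σT_⋆⁴ = 4π(2.85×10⁸)² × 5.67×10⁻⁸ × (3370)⁴ = 7.48×10²⁴ W.
S = L/(4πd²) = 13.4 W m⁻².
Energy balance: absorbed = emitted ⇒ πR²·S(1−A) = 4πR²·σT_eq⁴, so T_eq⁴ = S(1−A)/(4σ).
T_eq = [13.4 × 0.93 / (4 × 5.67×10⁻⁸)]^(1/4) = (5.48×10⁷)^(1/4) = 86.1 K.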